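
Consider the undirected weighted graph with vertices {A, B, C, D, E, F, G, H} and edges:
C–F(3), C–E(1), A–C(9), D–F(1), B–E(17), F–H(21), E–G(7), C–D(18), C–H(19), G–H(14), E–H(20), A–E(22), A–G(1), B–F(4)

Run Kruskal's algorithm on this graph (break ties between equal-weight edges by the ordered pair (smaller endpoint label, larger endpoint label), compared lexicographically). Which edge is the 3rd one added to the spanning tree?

D-F

Sort edges by weight, then run Kruskal:
A–G (1): add — endpoints in different components.
C–E (1): add — endpoints in different components.
D–F (1): add — endpoints in different components.
C–F (3): add — endpoints in different components.
B–F (4): add — endpoints in different components.
E–G (7): add — endpoints in different components.
A–C (9): skip — A and C already connected.
G–H (14): add — endpoints in different components.
The 3rd edge added is D–F.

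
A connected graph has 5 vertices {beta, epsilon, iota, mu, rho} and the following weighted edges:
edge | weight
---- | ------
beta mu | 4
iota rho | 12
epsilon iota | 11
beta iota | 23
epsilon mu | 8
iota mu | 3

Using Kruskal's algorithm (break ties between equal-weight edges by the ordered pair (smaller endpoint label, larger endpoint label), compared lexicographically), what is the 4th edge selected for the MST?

iota-rho

Kruskal's algorithm — process edges by increasing weight (ties by edge label):
iota mu (3): add. Components now {epsilon} {iota,mu} {rho} {beta}
beta mu (4): add. Components now {epsilon} {beta,iota,mu} {rho}
epsilon mu (8): add. Components now {beta,epsilon,iota,mu} {rho}
epsilon iota (11): skip — epsilon and iota already connected.
iota rho (12): add. Components now {beta,epsilon,iota,mu,rho}
The 4th edge added is iota rho.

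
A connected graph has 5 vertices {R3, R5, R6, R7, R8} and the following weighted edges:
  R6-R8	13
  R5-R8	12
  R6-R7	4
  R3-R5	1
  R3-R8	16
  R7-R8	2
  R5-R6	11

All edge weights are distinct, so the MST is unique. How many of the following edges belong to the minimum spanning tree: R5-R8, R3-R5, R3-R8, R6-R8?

Kruskal: consider edges lightest-first.
R3-R5 (1): add. Components now {R3,R5} {R7} {R8} {R6}
R7-R8 (2): add. Components now {R3,R5} {R7,R8} {R6}
R6-R7 (4): add. Components now {R3,R5} {R6,R7,R8}
R5-R6 (11): add. Components now {R3,R5,R6,R7,R8}
MST edge set: {R3-R5, R7-R8, R6-R7, R5-R6}.
Of the listed edges, {R3-R5} are in the MST → 1.

1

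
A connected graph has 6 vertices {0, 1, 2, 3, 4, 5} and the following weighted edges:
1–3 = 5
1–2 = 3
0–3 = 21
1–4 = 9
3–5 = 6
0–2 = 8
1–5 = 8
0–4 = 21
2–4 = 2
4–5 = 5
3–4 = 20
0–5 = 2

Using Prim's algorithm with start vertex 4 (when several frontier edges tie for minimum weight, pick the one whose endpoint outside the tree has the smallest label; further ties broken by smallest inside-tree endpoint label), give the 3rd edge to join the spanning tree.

Grow the tree from 4 using Prim:
Step 1: frontier [2–4 2, 4–5 5, 1–4 9, 3–4 20, 0–4 21] → take 2–4 (2); add 2.
Step 2: frontier [1–2 3, 0–2 8, 4–5 5, 1–4 9, 3–4 20, 0–4 21] → take 1–2 (3); add 1.
Step 3: frontier [1–3 5, 1–5 8, 0–2 8, 4–5 5, 3–4 20, 0–4 21] → take 1–3 (5); add 3.
Step 4: frontier [1–5 8, 0–2 8, 3–5 6, 0–3 21, 4–5 5, 0–4 21] → take 4–5 (5); add 5.
Step 5: frontier [0–2 8, 0–3 21, 0–4 21, 0–5 2] → take 0–5 (2); add 0.
The 3rd edge added is 1–3.

1-3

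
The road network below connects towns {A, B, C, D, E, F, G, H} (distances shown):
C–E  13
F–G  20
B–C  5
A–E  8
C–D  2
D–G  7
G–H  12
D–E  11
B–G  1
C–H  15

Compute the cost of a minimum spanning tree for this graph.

Grow the tree from G using Prim:
Step 1: frontier [B–G 1, D–G 7, G–H 12, F–G 20] → take B–G (1); add B.
Step 2: frontier [B–C 5, D–G 7, G–H 12, F–G 20] → take B–C (5); add C.
Step 3: frontier [C–D 2, C–E 13, C–H 15, D–G 7, G–H 12, F–G 20] → take C–D (2); add D.
Step 4: frontier [C–E 13, C–H 15, D–E 11, G–H 12, F–G 20] → take D–E (11); add E.
Step 5: frontier [C–H 15, A–E 8, G–H 12, F–G 20] → take A–E (8); add A.
Step 6: frontier [C–H 15, G–H 12, F–G 20] → take G–H (12); add H.
Step 7: frontier [F–G 20] → take F–G (20); add F.
MST edges: B–G, B–C, C–D, D–E, A–E, G–H, F–G; total weight 1+5+2+11+8+12+20 = 59.

59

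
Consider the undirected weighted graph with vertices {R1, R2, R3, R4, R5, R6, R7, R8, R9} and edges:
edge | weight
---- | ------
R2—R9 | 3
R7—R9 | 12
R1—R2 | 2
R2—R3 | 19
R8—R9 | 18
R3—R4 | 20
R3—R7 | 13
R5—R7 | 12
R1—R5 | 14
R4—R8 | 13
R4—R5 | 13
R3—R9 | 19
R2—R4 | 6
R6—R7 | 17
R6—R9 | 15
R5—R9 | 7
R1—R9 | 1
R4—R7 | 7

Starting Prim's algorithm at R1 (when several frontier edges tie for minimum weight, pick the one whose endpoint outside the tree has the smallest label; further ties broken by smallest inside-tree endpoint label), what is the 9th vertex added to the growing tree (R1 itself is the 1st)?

Prim, starting at R1.
Step 1: cheapest edge leaving the tree is R1—R9 (1); add R9.
Step 2: cheapest edge leaving the tree is R1—R2 (2); add R2.
Step 3: cheapest edge leaving the tree is R2—R4 (6); add R4.
Step 4: cheapest edge leaving the tree is R5—R9 (7); add R5.
Step 5: cheapest edge leaving the tree is R4—R7 (7); add R7.
Step 6: cheapest edge leaving the tree is R3—R7 (13); add R3.
Step 7: cheapest edge leaving the tree is R4—R8 (13); add R8.
Step 8: cheapest edge leaving the tree is R6—R9 (15); add R6.
Vertex order: R1, R9, R2, R4, R5, R7, R3, R8, R6. The 9th vertex is R6.

R6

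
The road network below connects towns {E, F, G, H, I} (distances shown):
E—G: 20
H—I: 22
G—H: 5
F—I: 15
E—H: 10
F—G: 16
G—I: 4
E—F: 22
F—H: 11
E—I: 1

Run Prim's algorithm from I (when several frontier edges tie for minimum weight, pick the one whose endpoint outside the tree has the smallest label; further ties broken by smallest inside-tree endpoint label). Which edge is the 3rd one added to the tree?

Prim's algorithm from I:
Step 1: cheapest edge leaving the tree is E—I (1); add E.
Step 2: cheapest edge leaving the tree is G—I (4); add G.
Step 3: cheapest edge leaving the tree is G—H (5); add H.
Step 4: cheapest edge leaving the tree is F—H (11); add F.
The 3rd edge added is G—H.

G-H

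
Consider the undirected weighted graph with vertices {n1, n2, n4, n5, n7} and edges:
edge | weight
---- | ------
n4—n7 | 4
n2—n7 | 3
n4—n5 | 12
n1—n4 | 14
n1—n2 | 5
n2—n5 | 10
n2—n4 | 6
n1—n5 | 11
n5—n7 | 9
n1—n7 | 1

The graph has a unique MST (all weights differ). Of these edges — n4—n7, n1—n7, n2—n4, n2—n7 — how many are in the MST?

3

Kruskal's algorithm — process edges by increasing weight (ties by edge label):
n1—n7 (1): add — endpoints in different components.
n2—n7 (3): add — endpoints in different components.
n4—n7 (4): add — endpoints in different components.
n1—n2 (5): skip — n2 and n1 already connected.
n2—n4 (6): skip — n2 and n4 already connected.
n5—n7 (9): add — endpoints in different components.
MST edge set: {n1—n7, n2—n7, n4—n7, n5—n7}.
Of the listed edges, {n4—n7, n1—n7, n2—n7} are in the MST → 3.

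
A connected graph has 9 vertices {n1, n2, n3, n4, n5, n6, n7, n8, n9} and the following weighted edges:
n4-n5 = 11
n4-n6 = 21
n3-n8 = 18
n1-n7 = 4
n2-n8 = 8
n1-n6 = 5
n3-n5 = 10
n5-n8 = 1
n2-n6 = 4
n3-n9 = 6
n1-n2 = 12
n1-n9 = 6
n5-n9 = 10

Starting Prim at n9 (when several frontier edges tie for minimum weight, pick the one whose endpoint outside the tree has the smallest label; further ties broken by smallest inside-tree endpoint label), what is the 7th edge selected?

Prim, starting at n9.
Step 1: frontier [n1-n9 6, n3-n9 6, n5-n9 10] → take n1-n9 (6); add n1.
Step 2: frontier [n1-n7 4, n1-n6 5, n1-n2 12, n3-n9 6, n5-n9 10] → take n1-n7 (4); add n7.
Step 3: frontier [n1-n6 5, n1-n2 12, n3-n9 6, n5-n9 10] → take n1-n6 (5); add n6.
Step 4: frontier [n1-n2 12, n2-n6 4, n4-n6 21, n3-n9 6, n5-n9 10] → take n2-n6 (4); add n2.
Step 5: frontier [n2-n8 8, n4-n6 21, n3-n9 6, n5-n9 10] → take n3-n9 (6); add n3.
Step 6: frontier [n2-n8 8, n3-n5 10, n3-n8 18, n4-n6 21, n5-n9 10] → take n2-n8 (8); add n8.
Step 7: frontier [n3-n5 10, n4-n6 21, n5-n8 1, n5-n9 10] → take n5-n8 (1); add n5.
Step 8: frontier [n4-n5 11, n4-n6 21] → take n4-n5 (11); add n4.
The 7th edge added is n5-n8.

n5-n8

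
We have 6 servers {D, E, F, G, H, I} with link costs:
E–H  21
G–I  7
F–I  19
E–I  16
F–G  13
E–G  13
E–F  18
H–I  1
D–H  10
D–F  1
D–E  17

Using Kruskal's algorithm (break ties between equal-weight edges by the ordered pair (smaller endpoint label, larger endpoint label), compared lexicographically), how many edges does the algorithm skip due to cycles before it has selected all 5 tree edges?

Kruskal: consider edges lightest-first.
D–F (1): add. Components now {D,F} {E} {G} {H} {I}
H–I (1): add. Components now {D,F} {E} {G} {H,I}
G–I (7): add. Components now {D,F} {E} {G,H,I}
D–H (10): add. Components now {D,F,G,H,I} {E}
E–G (13): add. Components now {D,E,F,G,H,I}
Edges rejected before the tree was complete: 0.

0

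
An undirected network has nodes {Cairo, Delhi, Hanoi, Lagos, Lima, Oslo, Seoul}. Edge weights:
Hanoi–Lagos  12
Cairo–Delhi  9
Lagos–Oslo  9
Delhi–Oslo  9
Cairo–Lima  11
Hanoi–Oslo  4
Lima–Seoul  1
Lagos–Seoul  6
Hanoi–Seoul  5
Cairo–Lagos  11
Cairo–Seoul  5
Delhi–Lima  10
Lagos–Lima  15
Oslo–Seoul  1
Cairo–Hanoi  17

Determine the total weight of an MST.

26

Sort edges by weight, then run Kruskal:
Lima–Seoul (1): add. Components now {Delhi} {Cairo} {Lima,Seoul} {Lagos} {Oslo} {Hanoi}
Oslo–Seoul (1): add. Components now {Delhi} {Cairo} {Lima,Oslo,Seoul} {Lagos} {Hanoi}
Hanoi–Oslo (4): add. Components now {Delhi} {Cairo} {Hanoi,Lima,Oslo,Seoul} {Lagos}
Cairo–Seoul (5): add. Components now {Delhi} {Cairo,Hanoi,Lima,Oslo,Seoul} {Lagos}
Hanoi–Seoul (5): skip — Seoul and Hanoi already connected.
Lagos–Seoul (6): add. Components now {Delhi} {Cairo,Hanoi,Lagos,Lima,Oslo,Seoul}
Cairo–Delhi (9): add. Components now {Cairo,Delhi,Hanoi,Lagos,Lima,Oslo,Seoul}
MST edges: Lima–Seoul, Oslo–Seoul, Hanoi–Oslo, Cairo–Seoul, Lagos–Seoul, Cairo–Delhi; total weight 1+1+4+5+6+9 = 26.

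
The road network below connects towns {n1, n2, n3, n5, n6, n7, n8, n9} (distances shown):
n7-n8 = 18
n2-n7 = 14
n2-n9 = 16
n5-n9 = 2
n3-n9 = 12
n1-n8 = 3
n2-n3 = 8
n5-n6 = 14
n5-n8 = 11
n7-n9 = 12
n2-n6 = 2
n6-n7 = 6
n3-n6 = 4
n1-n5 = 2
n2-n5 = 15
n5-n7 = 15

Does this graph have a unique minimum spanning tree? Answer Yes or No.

No

Kruskal's algorithm — process edges by increasing weight (ties by edge label):
n1-n5 (2): add — endpoints in different components.
n2-n6 (2): add — endpoints in different components.
n5-n9 (2): add — endpoints in different components.
n1-n8 (3): add — endpoints in different components.
n3-n6 (4): add — endpoints in different components.
n6-n7 (6): add — endpoints in different components.
n2-n3 (8): skip — n2 and n3 already connected.
n5-n8 (11): skip — n8 and n5 already connected.
n3-n9 (12): add — endpoints in different components.
Non-tree edge n7-n9 has weight 12, equal to the heaviest edge on its tree cycle — swapping gives another MST of the same weight. Not unique.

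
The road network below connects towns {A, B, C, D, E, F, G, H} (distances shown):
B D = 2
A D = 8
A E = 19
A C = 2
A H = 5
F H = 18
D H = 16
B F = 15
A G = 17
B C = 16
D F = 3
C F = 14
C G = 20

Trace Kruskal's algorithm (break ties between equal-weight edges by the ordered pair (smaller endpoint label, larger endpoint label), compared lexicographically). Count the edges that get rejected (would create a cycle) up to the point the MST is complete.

5

Sort edges by weight, then run Kruskal:
A C (2): add — endpoints in different components.
B D (2): add — endpoints in different components.
D F (3): add — endpoints in different components.
A H (5): add — endpoints in different components.
A D (8): add — endpoints in different components.
C F (14): skip — C and F already connected.
B F (15): skip — B and F already connected.
B C (16): skip — B and C already connected.
D H (16): skip — D and H already connected.
A G (17): add — endpoints in different components.
F H (18): skip — F and H already connected.
A E (19): add — endpoints in different components.
Edges rejected before the tree was complete: 5.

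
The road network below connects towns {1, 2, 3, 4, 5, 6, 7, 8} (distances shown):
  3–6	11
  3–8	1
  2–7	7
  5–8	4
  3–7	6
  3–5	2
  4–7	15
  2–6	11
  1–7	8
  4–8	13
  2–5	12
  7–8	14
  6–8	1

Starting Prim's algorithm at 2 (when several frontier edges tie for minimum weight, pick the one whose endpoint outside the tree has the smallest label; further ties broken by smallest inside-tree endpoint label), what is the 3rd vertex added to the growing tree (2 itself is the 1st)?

3

Grow the tree from 2 using Prim:
Step 1: frontier [2–7 7, 2–6 11, 2–5 12] → take 2–7 (7); add 7.
Step 2: frontier [2–6 11, 2–5 12, 3–7 6, 1–7 8, 7–8 14, 4–7 15] → take 3–7 (6); add 3.
Step 3: frontier [2–6 11, 2–5 12, 3–8 1, 3–5 2, 3–6 11, 1–7 8, 7–8 14, 4–7 15] → take 3–8 (1); add 8.
Step 4: frontier [2–6 11, 2–5 12, 3–5 2, 3–6 11, 1–7 8, 4–7 15, 6–8 1, 5–8 4, 4–8 13] → take 6–8 (1); add 6.
Step 5: frontier [2–5 12, 3–5 2, 1–7 8, 4–7 15, 5–8 4, 4–8 13] → take 3–5 (2); add 5.
Step 6: frontier [1–7 8, 4–7 15, 4–8 13] → take 1–7 (8); add 1.
Step 7: frontier [4–7 15, 4–8 13] → take 4–8 (13); add 4.
Vertex order: 2, 7, 3, 8, 6, 5, 1, 4. The 3rd vertex is 3.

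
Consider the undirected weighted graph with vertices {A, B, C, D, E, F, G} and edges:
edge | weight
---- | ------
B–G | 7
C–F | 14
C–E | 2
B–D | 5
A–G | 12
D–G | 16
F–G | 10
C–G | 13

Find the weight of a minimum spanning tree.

49

Prim's algorithm from E:
Step 1: frontier [C–E 2] → take C–E (2); add C.
Step 2: frontier [C–G 13, C–F 14] → take C–G (13); add G.
Step 3: frontier [C–F 14, B–G 7, F–G 10, A–G 12, D–G 16] → take B–G (7); add B.
Step 4: frontier [B–D 5, C–F 14, F–G 10, A–G 12, D–G 16] → take B–D (5); add D.
Step 5: frontier [C–F 14, F–G 10, A–G 12] → take F–G (10); add F.
Step 6: frontier [A–G 12] → take A–G (12); add A.
MST edges: C–E, C–G, B–G, B–D, F–G, A–G; total weight 2+13+7+5+10+12 = 49.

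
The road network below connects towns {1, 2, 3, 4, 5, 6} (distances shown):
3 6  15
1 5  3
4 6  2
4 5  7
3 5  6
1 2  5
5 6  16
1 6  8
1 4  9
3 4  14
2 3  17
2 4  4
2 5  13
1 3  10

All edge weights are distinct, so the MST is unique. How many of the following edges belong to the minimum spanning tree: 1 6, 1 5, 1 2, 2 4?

Sort edges by weight, then run Kruskal:
4 6 (2): add. Components now {1} {2} {3} {4,6} {5}
1 5 (3): add. Components now {1,5} {2} {3} {4,6}
2 4 (4): add. Components now {1,5} {2,4,6} {3}
1 2 (5): add. Components now {1,2,4,5,6} {3}
3 5 (6): add. Components now {1,2,3,4,5,6}
MST edge set: {4 6, 1 5, 2 4, 1 2, 3 5}.
Of the listed edges, {1 5, 1 2, 2 4} are in the MST → 3.

3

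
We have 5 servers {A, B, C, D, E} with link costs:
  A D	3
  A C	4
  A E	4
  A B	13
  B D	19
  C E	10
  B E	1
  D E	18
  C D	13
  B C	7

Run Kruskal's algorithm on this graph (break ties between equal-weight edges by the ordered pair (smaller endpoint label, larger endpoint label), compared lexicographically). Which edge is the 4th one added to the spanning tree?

A-E

Sort edges by weight, then run Kruskal:
B E (1): add — endpoints in different components.
A D (3): add — endpoints in different components.
A C (4): add — endpoints in different components.
A E (4): add — endpoints in different components.
The 4th edge added is A E.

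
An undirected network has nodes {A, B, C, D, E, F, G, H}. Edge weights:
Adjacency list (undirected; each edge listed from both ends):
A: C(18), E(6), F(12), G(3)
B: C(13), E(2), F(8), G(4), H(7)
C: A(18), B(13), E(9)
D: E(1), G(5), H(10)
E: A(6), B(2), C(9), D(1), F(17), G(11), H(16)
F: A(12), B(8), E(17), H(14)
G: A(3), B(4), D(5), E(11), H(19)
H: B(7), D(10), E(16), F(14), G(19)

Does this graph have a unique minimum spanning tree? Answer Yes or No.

Kruskal: consider edges lightest-first.
D E (1): add — endpoints in different components.
B E (2): add — endpoints in different components.
A G (3): add — endpoints in different components.
B G (4): add — endpoints in different components.
D G (5): skip — D and G already connected.
A E (6): skip — A and E already connected.
B H (7): add — endpoints in different components.
B F (8): add — endpoints in different components.
C E (9): add — endpoints in different components.
Every non-tree edge has weight strictly greater than the heaviest edge on the tree path between its endpoints, so the MST is unique.

Yes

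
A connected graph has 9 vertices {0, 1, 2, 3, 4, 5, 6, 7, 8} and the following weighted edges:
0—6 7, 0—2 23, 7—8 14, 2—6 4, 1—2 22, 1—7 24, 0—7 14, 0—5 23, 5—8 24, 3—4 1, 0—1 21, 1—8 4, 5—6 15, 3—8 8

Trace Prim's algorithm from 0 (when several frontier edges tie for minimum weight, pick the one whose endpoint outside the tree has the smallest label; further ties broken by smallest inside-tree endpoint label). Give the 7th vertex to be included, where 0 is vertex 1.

3

Prim, starting at 0.
Step 1: frontier [0—6 7, 0—7 14, 0—1 21, 0—2 23, 0—5 23] → take 0—6 (7); add 6.
Step 2: frontier [0—7 14, 0—1 21, 0—2 23, 0—5 23, 2—6 4, 5—6 15] → take 2—6 (4); add 2.
Step 3: frontier [0—7 14, 0—1 21, 0—5 23, 1—2 22, 5—6 15] → take 0—7 (14); add 7.
Step 4: frontier [0—1 21, 0—5 23, 1—2 22, 5—6 15, 7—8 14, 1—7 24] → take 7—8 (14); add 8.
Step 5: frontier [0—1 21, 0—5 23, 1—2 22, 5—6 15, 1—7 24, 1—8 4, 3—8 8, 5—8 24] → take 1—8 (4); add 1.
Step 6: frontier [0—5 23, 5—6 15, 3—8 8, 5—8 24] → take 3—8 (8); add 3.
Step 7: frontier [0—5 23, 3—4 1, 5—6 15, 5—8 24] → take 3—4 (1); add 4.
Step 8: frontier [0—5 23, 5—6 15, 5—8 24] → take 5—6 (15); add 5.
Vertex order: 0, 6, 2, 7, 8, 1, 3, 4, 5. The 7th vertex is 3.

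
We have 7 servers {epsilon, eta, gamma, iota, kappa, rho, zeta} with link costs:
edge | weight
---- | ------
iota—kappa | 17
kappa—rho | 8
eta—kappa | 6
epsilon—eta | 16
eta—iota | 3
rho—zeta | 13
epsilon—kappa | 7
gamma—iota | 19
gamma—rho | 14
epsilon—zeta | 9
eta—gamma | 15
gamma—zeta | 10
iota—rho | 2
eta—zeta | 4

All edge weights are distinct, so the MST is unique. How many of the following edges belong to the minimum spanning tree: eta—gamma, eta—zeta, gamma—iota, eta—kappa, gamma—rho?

Kruskal's algorithm — process edges by increasing weight (ties by edge label):
iota—rho (2): add. Components now {eta} {iota,rho} {epsilon} {zeta} {kappa} {gamma}
eta—iota (3): add. Components now {eta,iota,rho} {epsilon} {zeta} {kappa} {gamma}
eta—zeta (4): add. Components now {eta,iota,rho,zeta} {epsilon} {kappa} {gamma}
eta—kappa (6): add. Components now {eta,iota,kappa,rho,zeta} {epsilon} {gamma}
epsilon—kappa (7): add. Components now {epsilon,eta,iota,kappa,rho,zeta} {gamma}
kappa—rho (8): skip — kappa and rho already connected.
epsilon—zeta (9): skip — epsilon and zeta already connected.
gamma—zeta (10): add. Components now {epsilon,eta,gamma,iota,kappa,rho,zeta}
MST edge set: {iota—rho, eta—iota, eta—zeta, eta—kappa, epsilon—kappa, gamma—zeta}.
Of the listed edges, {eta—zeta, eta—kappa} are in the MST → 2.

2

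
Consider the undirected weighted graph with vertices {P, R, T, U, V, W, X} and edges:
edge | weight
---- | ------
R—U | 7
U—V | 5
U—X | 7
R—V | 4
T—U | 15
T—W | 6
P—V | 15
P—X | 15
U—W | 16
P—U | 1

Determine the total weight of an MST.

Prim, starting at W.
Step 1: cheapest edge leaving the tree is T—W (6); add T.
Step 2: cheapest edge leaving the tree is T—U (15); add U.
Step 3: cheapest edge leaving the tree is P—U (1); add P.
Step 4: cheapest edge leaving the tree is U—V (5); add V.
Step 5: cheapest edge leaving the tree is R—V (4); add R.
Step 6: cheapest edge leaving the tree is U—X (7); add X.
MST edges: T—W, T—U, P—U, U—V, R—V, U—X; total weight 6+15+1+5+4+7 = 38.

38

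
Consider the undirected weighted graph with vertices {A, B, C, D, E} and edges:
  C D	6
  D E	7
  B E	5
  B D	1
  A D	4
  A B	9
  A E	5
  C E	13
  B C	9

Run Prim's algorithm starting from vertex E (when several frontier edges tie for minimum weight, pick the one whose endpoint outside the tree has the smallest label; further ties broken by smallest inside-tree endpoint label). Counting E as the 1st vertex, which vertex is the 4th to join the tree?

B

Prim, starting at E.
Step 1: cheapest edge leaving the tree is A E (5); add A.
Step 2: cheapest edge leaving the tree is A D (4); add D.
Step 3: cheapest edge leaving the tree is B D (1); add B.
Step 4: cheapest edge leaving the tree is C D (6); add C.
Vertex order: E, A, D, B, C. The 4th vertex is B.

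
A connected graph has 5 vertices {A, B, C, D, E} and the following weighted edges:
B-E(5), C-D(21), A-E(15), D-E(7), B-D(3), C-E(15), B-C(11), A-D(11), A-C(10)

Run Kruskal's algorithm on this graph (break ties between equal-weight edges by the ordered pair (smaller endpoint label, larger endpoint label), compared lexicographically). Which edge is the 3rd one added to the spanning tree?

A-C

Kruskal's algorithm — process edges by increasing weight (ties by edge label):
B-D (3): add — endpoints in different components.
B-E (5): add — endpoints in different components.
D-E (7): skip — D and E already connected.
A-C (10): add — endpoints in different components.
A-D (11): add — endpoints in different components.
The 3rd edge added is A-C.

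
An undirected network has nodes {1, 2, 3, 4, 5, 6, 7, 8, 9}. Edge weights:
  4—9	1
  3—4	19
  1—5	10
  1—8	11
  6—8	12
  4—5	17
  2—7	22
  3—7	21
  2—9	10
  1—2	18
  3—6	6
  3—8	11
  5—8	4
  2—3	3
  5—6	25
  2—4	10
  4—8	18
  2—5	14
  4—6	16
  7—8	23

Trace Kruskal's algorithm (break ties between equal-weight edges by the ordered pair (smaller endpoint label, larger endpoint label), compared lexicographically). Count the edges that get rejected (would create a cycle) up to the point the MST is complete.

9

Kruskal's algorithm — process edges by increasing weight (ties by edge label):
4—9 (1): add — endpoints in different components.
2—3 (3): add — endpoints in different components.
5—8 (4): add — endpoints in different components.
3—6 (6): add — endpoints in different components.
1—5 (10): add — endpoints in different components.
2—4 (10): add — endpoints in different components.
2—9 (10): skip — 2 and 9 already connected.
1—8 (11): skip — 1 and 8 already connected.
3—8 (11): add — endpoints in different components.
6—8 (12): skip — 6 and 8 already connected.
2—5 (14): skip — 2 and 5 already connected.
4—6 (16): skip — 4 and 6 already connected.
4—5 (17): skip — 4 and 5 already connected.
1—2 (18): skip — 1 and 2 already connected.
4—8 (18): skip — 4 and 8 already connected.
3—4 (19): skip — 3 and 4 already connected.
3—7 (21): add — endpoints in different components.
Edges rejected before the tree was complete: 9.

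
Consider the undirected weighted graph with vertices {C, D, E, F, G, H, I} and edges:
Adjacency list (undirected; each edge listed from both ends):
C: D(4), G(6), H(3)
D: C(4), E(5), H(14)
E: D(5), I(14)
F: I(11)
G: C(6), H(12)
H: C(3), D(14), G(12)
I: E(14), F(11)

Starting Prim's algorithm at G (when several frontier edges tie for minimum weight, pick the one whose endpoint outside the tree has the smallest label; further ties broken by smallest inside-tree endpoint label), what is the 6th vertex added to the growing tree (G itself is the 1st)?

I

Prim's algorithm from G:
Step 1: cheapest edge leaving the tree is C—G (6); add C.
Step 2: cheapest edge leaving the tree is C—H (3); add H.
Step 3: cheapest edge leaving the tree is C—D (4); add D.
Step 4: cheapest edge leaving the tree is D—E (5); add E.
Step 5: cheapest edge leaving the tree is E—I (14); add I.
Step 6: cheapest edge leaving the tree is F—I (11); add F.
Vertex order: G, C, H, D, E, I, F. The 6th vertex is I.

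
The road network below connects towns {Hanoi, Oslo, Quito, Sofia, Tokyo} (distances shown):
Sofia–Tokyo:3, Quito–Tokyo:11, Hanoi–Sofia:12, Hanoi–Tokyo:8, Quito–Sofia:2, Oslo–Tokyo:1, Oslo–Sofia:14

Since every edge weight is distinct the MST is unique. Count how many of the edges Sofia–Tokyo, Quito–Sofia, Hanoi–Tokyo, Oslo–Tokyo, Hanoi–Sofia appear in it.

Sort edges by weight, then run Kruskal:
Oslo–Tokyo (1): add — endpoints in different components.
Quito–Sofia (2): add — endpoints in different components.
Sofia–Tokyo (3): add — endpoints in different components.
Hanoi–Tokyo (8): add — endpoints in different components.
MST edge set: {Oslo–Tokyo, Quito–Sofia, Sofia–Tokyo, Hanoi–Tokyo}.
Of the listed edges, {Sofia–Tokyo, Quito–Sofia, Hanoi–Tokyo, Oslo–Tokyo} are in the MST → 4.

4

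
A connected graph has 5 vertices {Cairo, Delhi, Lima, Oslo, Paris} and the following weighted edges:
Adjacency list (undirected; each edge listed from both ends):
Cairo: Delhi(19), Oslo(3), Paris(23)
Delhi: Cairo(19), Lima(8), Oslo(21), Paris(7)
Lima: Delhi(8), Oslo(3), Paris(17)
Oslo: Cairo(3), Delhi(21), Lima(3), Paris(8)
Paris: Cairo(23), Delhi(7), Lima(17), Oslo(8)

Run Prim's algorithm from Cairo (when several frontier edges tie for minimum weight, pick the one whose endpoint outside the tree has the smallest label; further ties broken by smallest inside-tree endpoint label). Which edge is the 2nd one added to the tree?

Prim's algorithm from Cairo:
Step 1: cheapest edge leaving the tree is Cairo-Oslo (3); add Oslo.
Step 2: cheapest edge leaving the tree is Lima-Oslo (3); add Lima.
Step 3: cheapest edge leaving the tree is Delhi-Lima (8); add Delhi.
Step 4: cheapest edge leaving the tree is Delhi-Paris (7); add Paris.
The 2nd edge added is Lima-Oslo.

Lima-Oslo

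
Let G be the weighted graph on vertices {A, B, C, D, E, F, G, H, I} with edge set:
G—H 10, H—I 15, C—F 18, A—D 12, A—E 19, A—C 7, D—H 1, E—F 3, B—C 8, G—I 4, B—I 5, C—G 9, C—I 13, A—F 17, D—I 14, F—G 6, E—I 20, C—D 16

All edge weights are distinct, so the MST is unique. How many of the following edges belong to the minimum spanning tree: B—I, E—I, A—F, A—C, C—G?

Kruskal's algorithm — process edges by increasing weight (ties by edge label):
D—H (1): add — endpoints in different components.
E—F (3): add — endpoints in different components.
G—I (4): add — endpoints in different components.
B—I (5): add — endpoints in different components.
F—G (6): add — endpoints in different components.
A—C (7): add — endpoints in different components.
B—C (8): add — endpoints in different components.
C—G (9): skip — C and G already connected.
G—H (10): add — endpoints in different components.
MST edge set: {D—H, E—F, G—I, B—I, F—G, A—C, B—C, G—H}.
Of the listed edges, {B—I, A—C} are in the MST → 2.

2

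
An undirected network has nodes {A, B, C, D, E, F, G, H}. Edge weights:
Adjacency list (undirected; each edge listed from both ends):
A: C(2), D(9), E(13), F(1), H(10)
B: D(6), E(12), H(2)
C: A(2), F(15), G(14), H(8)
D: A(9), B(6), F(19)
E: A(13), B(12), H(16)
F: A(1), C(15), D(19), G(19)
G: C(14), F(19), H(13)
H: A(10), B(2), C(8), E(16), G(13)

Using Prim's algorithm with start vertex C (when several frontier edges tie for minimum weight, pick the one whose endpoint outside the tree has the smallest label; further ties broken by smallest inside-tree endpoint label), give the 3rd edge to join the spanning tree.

Grow the tree from C using Prim:
Step 1: cheapest edge leaving the tree is A–C (2); add A.
Step 2: cheapest edge leaving the tree is A–F (1); add F.
Step 3: cheapest edge leaving the tree is C–H (8); add H.
Step 4: cheapest edge leaving the tree is B–H (2); add B.
Step 5: cheapest edge leaving the tree is B–D (6); add D.
Step 6: cheapest edge leaving the tree is B–E (12); add E.
Step 7: cheapest edge leaving the tree is G–H (13); add G.
The 3rd edge added is C–H.

C-H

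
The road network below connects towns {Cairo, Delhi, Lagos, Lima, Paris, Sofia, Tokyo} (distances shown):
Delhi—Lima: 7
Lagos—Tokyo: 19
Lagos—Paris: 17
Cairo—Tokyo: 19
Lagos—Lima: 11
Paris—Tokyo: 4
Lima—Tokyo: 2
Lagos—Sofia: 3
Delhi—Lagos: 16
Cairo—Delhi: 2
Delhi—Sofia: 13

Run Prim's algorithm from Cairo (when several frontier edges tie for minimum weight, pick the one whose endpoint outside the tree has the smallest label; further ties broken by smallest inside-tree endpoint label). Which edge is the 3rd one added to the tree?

Lima-Tokyo

Prim, starting at Cairo.
Step 1: frontier [Cairo—Delhi 2, Cairo—Tokyo 19] → take Cairo—Delhi (2); add Delhi.
Step 2: frontier [Cairo—Tokyo 19, Delhi—Lima 7, Delhi—Sofia 13, Delhi—Lagos 16] → take Delhi—Lima (7); add Lima.
Step 3: frontier [Cairo—Tokyo 19, Delhi—Sofia 13, Delhi—Lagos 16, Lima—Tokyo 2, Lagos—Lima 11] → take Lima—Tokyo (2); add Tokyo.
Step 4: frontier [Delhi—Sofia 13, Delhi—Lagos 16, Lagos—Lima 11, Paris—Tokyo 4, Lagos—Tokyo 19] → take Paris—Tokyo (4); add Paris.
Step 5: frontier [Delhi—Sofia 13, Delhi—Lagos 16, Lagos—Lima 11, Lagos—Paris 17, Lagos—Tokyo 19] → take Lagos—Lima (11); add Lagos.
Step 6: frontier [Delhi—Sofia 13, Lagos—Sofia 3] → take Lagos—Sofia (3); add Sofia.
The 3rd edge added is Lima—Tokyo.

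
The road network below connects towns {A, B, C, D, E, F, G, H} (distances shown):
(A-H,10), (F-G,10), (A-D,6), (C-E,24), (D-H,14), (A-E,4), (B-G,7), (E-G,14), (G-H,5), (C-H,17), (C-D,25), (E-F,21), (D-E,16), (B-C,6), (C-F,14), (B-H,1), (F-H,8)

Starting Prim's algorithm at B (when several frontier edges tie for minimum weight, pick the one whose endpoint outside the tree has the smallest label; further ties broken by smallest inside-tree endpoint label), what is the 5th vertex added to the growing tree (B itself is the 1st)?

Prim, starting at B.
Step 1: cheapest edge leaving the tree is B-H (1); add H.
Step 2: cheapest edge leaving the tree is G-H (5); add G.
Step 3: cheapest edge leaving the tree is B-C (6); add C.
Step 4: cheapest edge leaving the tree is F-H (8); add F.
Step 5: cheapest edge leaving the tree is A-H (10); add A.
Step 6: cheapest edge leaving the tree is A-E (4); add E.
Step 7: cheapest edge leaving the tree is A-D (6); add D.
Vertex order: B, H, G, C, F, A, E, D. The 5th vertex is F.

F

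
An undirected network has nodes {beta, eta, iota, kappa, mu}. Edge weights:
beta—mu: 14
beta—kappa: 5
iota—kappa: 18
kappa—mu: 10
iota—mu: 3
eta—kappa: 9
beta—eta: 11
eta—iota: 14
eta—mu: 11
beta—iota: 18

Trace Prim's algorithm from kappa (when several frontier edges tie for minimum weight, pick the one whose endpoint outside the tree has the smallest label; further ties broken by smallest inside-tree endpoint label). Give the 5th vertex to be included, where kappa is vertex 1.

iota

Grow the tree from kappa using Prim:
Step 1: cheapest edge leaving the tree is beta—kappa (5); add beta.
Step 2: cheapest edge leaving the tree is eta—kappa (9); add eta.
Step 3: cheapest edge leaving the tree is kappa—mu (10); add mu.
Step 4: cheapest edge leaving the tree is iota—mu (3); add iota.
Vertex order: kappa, beta, eta, mu, iota. The 5th vertex is iota.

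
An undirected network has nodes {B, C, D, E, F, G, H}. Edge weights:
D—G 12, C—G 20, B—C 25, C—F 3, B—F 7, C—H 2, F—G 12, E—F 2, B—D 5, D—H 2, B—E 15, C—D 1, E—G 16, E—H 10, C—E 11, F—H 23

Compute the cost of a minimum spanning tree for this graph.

25

Sort edges by weight, then run Kruskal:
C—D (1): add — endpoints in different components.
C—H (2): add — endpoints in different components.
D—H (2): skip — D and H already connected.
E—F (2): add — endpoints in different components.
C—F (3): add — endpoints in different components.
B—D (5): add — endpoints in different components.
B—F (7): skip — B and F already connected.
E—H (10): skip — E and H already connected.
C—E (11): skip — C and E already connected.
D—G (12): add — endpoints in different components.
MST edges: C—D, C—H, E—F, C—F, B—D, D—G; total weight 1+2+2+3+5+12 = 25.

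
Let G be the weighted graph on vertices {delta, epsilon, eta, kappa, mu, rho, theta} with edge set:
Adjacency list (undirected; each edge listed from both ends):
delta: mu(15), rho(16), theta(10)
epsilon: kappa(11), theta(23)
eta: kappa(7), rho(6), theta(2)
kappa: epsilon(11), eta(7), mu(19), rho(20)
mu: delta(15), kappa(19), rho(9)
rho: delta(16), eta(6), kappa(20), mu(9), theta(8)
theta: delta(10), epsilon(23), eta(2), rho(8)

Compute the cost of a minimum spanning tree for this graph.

45

Kruskal: consider edges lightest-first.
eta—theta (2): add — endpoints in different components.
eta—rho (6): add — endpoints in different components.
eta—kappa (7): add — endpoints in different components.
rho—theta (8): skip — rho and theta already connected.
mu—rho (9): add — endpoints in different components.
delta—theta (10): add — endpoints in different components.
epsilon—kappa (11): add — endpoints in different components.
MST edges: eta—theta, eta—rho, eta—kappa, mu—rho, delta—theta, epsilon—kappa; total weight 2+6+7+9+10+11 = 45.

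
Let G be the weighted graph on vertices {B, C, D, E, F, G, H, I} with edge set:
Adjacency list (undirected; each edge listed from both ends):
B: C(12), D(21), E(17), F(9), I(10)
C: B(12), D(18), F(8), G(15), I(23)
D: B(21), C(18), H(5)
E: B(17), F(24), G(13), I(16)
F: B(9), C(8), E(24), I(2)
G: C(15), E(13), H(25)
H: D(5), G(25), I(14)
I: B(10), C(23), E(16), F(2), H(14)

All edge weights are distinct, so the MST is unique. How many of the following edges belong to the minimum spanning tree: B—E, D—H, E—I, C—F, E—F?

2

Kruskal's algorithm — process edges by increasing weight (ties by edge label):
F—I (2): add — endpoints in different components.
D—H (5): add — endpoints in different components.
C—F (8): add — endpoints in different components.
B—F (9): add — endpoints in different components.
B—I (10): skip — B and I already connected.
B—C (12): skip — B and C already connected.
E—G (13): add — endpoints in different components.
H—I (14): add — endpoints in different components.
C—G (15): add — endpoints in different components.
MST edge set: {F—I, D—H, C—F, B—F, E—G, H—I, C—G}.
Of the listed edges, {D—H, C—F} are in the MST → 2.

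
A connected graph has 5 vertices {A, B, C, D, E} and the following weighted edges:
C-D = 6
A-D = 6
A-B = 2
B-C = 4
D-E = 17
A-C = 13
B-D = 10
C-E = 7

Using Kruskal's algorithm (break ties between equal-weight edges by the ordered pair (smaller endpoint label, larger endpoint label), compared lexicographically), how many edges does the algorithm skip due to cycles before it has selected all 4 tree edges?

1

Sort edges by weight, then run Kruskal:
A-B (2): add — endpoints in different components.
B-C (4): add — endpoints in different components.
A-D (6): add — endpoints in different components.
C-D (6): skip — C and D already connected.
C-E (7): add — endpoints in different components.
Edges rejected before the tree was complete: 1.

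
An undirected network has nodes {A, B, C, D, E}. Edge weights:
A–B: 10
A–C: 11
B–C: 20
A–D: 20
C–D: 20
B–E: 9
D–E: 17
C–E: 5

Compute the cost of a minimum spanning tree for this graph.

Prim, starting at D.
Step 1: frontier [D–E 17, A–D 20, C–D 20] → take D–E (17); add E.
Step 2: frontier [A–D 20, C–D 20, C–E 5, B–E 9] → take C–E (5); add C.
Step 3: frontier [A–C 11, B–C 20, A–D 20, B–E 9] → take B–E (9); add B.
Step 4: frontier [A–B 10, A–C 11, A–D 20] → take A–B (10); add A.
MST edges: D–E, C–E, B–E, A–B; total weight 17+5+9+10 = 41.

41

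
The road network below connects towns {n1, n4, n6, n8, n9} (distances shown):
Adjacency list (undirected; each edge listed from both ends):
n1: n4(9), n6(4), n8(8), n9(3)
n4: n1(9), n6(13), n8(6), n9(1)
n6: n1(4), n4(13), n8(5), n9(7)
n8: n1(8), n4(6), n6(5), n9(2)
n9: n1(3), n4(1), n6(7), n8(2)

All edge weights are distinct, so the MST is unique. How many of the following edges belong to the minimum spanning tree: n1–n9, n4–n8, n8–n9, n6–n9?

Kruskal: consider edges lightest-first.
n4–n9 (1): add. Components now {n1} {n8} {n4,n9} {n6}
n8–n9 (2): add. Components now {n1} {n4,n8,n9} {n6}
n1–n9 (3): add. Components now {n1,n4,n8,n9} {n6}
n1–n6 (4): add. Components now {n1,n4,n6,n8,n9}
MST edge set: {n4–n9, n8–n9, n1–n9, n1–n6}.
Of the listed edges, {n1–n9, n8–n9} are in the MST → 2.

2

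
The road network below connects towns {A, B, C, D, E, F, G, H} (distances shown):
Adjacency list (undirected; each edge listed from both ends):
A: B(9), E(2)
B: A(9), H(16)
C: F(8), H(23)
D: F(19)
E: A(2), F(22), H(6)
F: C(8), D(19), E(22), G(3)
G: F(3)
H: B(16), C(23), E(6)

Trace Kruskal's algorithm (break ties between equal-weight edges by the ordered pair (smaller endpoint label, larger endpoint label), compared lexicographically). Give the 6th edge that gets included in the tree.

D-F

Kruskal: consider edges lightest-first.
A—E (2): add — endpoints in different components.
F—G (3): add — endpoints in different components.
E—H (6): add — endpoints in different components.
C—F (8): add — endpoints in different components.
A—B (9): add — endpoints in different components.
B—H (16): skip — B and H already connected.
D—F (19): add — endpoints in different components.
E—F (22): add — endpoints in different components.
The 6th edge added is D—F.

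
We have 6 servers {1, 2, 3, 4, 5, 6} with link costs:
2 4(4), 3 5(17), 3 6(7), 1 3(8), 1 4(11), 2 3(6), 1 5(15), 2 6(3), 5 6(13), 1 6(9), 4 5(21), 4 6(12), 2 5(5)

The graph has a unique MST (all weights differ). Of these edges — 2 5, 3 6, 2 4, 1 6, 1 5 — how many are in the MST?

2

Sort edges by weight, then run Kruskal:
2 6 (3): add — endpoints in different components.
2 4 (4): add — endpoints in different components.
2 5 (5): add — endpoints in different components.
2 3 (6): add — endpoints in different components.
3 6 (7): skip — 3 and 6 already connected.
1 3 (8): add — endpoints in different components.
MST edge set: {2 6, 2 4, 2 5, 2 3, 1 3}.
Of the listed edges, {2 5, 2 4} are in the MST → 2.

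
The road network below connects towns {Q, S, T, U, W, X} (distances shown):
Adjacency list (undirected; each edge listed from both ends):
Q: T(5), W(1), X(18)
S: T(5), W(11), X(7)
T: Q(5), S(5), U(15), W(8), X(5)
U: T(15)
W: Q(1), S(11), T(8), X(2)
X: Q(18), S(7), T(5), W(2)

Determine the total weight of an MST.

28

Kruskal's algorithm — process edges by increasing weight (ties by edge label):
Q–W (1): add. Components now {Q,W} {S} {X} {T} {U}
W–X (2): add. Components now {Q,W,X} {S} {T} {U}
Q–T (5): add. Components now {Q,T,W,X} {S} {U}
S–T (5): add. Components now {Q,S,T,W,X} {U}
T–X (5): skip — X and T already connected.
S–X (7): skip — S and X already connected.
T–W (8): skip — W and T already connected.
S–W (11): skip — W and S already connected.
T–U (15): add. Components now {Q,S,T,U,W,X}
MST edges: Q–W, W–X, Q–T, S–T, T–U; total weight 1+2+5+5+15 = 28.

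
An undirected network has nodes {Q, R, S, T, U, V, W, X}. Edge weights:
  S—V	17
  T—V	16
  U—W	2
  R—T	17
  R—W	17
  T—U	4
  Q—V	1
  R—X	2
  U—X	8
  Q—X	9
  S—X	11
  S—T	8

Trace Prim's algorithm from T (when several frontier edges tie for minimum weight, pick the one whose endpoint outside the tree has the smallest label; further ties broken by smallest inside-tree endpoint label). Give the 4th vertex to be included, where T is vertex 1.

Grow the tree from T using Prim:
Step 1: cheapest edge leaving the tree is T—U (4); add U.
Step 2: cheapest edge leaving the tree is U—W (2); add W.
Step 3: cheapest edge leaving the tree is S—T (8); add S.
Step 4: cheapest edge leaving the tree is U—X (8); add X.
Step 5: cheapest edge leaving the tree is R—X (2); add R.
Step 6: cheapest edge leaving the tree is Q—X (9); add Q.
Step 7: cheapest edge leaving the tree is Q—V (1); add V.
Vertex order: T, U, W, S, X, R, Q, V. The 4th vertex is S.

S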